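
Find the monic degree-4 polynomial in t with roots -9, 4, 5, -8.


p(t) = (t + 9)(t - 4)(t - 5)(t + 8)
Expand: t^4 + 8t^3 - 61t^2 - 308t + 1440


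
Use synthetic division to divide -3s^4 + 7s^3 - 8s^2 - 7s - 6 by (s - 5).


Synthetic division with c = 5. Coefficients: -3, 7, -8, -7, -6
Bring down -3.
  -3 * 5 = -15; -15 + 7 = -8
  -8 * 5 = -40; -40 - 8 = -48
  -48 * 5 = -240; -240 - 7 = -247
  -247 * 5 = -1235; -1235 - 6 = -1241
Quotient: -3s^3 - 8s^2 - 48s - 247, Remainder: -1241


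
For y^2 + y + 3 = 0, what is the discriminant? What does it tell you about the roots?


D = b^2 - 4ac = (1)^2 - 4(1)(3) = 1 - 12 = -11
Since D < 0: two complex conjugate roots (no real roots)


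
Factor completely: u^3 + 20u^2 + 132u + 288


Try integer roots (divisors of 288). u=-8: p(-8)=0.
Divide out (u + 8): quotient is u^2 + 12u + 36.
Factor the quadratic: (u + 6)(u + 6)
Result: (u + 8)(u + 6)(u + 6)


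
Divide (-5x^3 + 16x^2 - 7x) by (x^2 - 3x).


(-5x^3 + 16x^2 - 7x) / (x^2 - 3x)
Step 1: -5x * (x^2 - 3x) = -5x^3 + 15x^2; subtract.
Step 2: 1 * (x^2 - 3x) = x^2 - 3x; subtract.
Quotient: -5x + 1, Remainder: -4x


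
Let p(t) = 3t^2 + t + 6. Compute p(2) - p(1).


p(2) = 20
p(1) = 10
p(2) - p(1) = 20 - 10 = 10


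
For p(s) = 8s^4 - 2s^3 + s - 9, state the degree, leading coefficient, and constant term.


Highest power of s is 4, with coefficient 8. Constant term is -9.
Degree = 4, leading coefficient = 8, constant term = -9


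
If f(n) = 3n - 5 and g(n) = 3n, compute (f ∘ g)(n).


Substitute g(n) into f:
f(g(n)) = 3*(3n) + (-5)
Expand and combine: 9n - 5


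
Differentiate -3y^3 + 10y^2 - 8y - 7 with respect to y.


Apply the power rule term by term:
  d/dy(-3y^3) = -9y^2
  d/dy(10y^2) = 20y
  d/dy(-8y) = -8
  d/dy(-7) = 0
p'(y) = -9y^2 + 20y - 8


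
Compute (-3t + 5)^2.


Expand (-3t + 5)^2 by repeated multiplication:
= 9t^2 - 30t + 25


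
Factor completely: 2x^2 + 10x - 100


Roots satisfy r1 + r2 = -b/a = -5 and r1*r2 = c/a = -50.
So r1 = 5, r2 = -10.
2x^2 + 10x - 100 = 2(x - r1)(x - r2) = 2(x - 5)(x + 10)


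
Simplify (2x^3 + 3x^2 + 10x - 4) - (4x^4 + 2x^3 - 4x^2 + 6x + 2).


Distribute the minus sign:
  (2x^3 + 3x^2 + 10x - 4)
- (4x^4 + 2x^3 - 4x^2 + 6x + 2)
Negate second polynomial: -4x^4 - 2x^3 + 4x^2 - 6x - 2
Add: -4x^4 + 7x^2 + 4x - 6


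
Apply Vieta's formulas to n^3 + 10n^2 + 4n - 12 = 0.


Monic cubic n^3+bn^2+cn+d=0: sum=-b, pairwise sum=c, product=-d.
b=10, c=4, d=-12
r1+r2+r3 = -10
r1r2+r1r3+r2r3 = 4
r1r2r3 = 12


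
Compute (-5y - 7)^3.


Expand (-5y - 7)^3 by repeated multiplication:
  (-5y - 7)^2 = 25y^2 + 70y + 49
= -125y^3 - 525y^2 - 735y - 343


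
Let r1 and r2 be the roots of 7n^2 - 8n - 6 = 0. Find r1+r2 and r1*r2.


For an^2+bn+c=0: sum = -b/a, product = c/a.
a=7, b=-8, c=-6
Sum = -(-8)/7 = 8/7
Product = (-6)/7 = -6/7


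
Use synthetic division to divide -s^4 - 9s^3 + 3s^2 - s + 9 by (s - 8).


Synthetic division with c = 8. Coefficients: -1, -9, 3, -1, 9
Bring down -1.
  -1 * 8 = -8; -8 - 9 = -17
  -17 * 8 = -136; -136 + 3 = -133
  -133 * 8 = -1064; -1064 - 1 = -1065
  -1065 * 8 = -8520; -8520 + 9 = -8511
Quotient: -s^3 - 17s^2 - 133s - 1065, Remainder: -8511


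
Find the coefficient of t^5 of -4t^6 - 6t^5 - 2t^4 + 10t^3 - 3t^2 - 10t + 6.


Read off the coefficient of t^5: -6


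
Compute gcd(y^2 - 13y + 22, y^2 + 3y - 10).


Factor each:
  y^2 - 13y + 22 = (y - 2)(y - 11)
  y^2 + 3y - 10 = (y - 2)(y + 5)
Common monic factor: y - 2


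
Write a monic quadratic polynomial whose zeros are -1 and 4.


p(x) = (x + 1)(x - 4)
Expand: x^2 - 3x - 4


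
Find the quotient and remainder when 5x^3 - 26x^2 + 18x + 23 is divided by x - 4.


(5x^3 - 26x^2 + 18x + 23) / (x - 4)
Step 1: 5x^2 * (x - 4) = 5x^3 - 20x^2; subtract.
Step 2: -6x * (x - 4) = -6x^2 + 24x; subtract.
Step 3: -6 * (x - 4) = -6x + 24; subtract.
Quotient: 5x^2 - 6x - 6, Remainder: -1


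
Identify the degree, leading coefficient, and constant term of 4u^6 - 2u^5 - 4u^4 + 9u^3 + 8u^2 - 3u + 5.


Highest power of u is 6, with coefficient 4. Constant term is 5.
Degree = 6, leading coefficient = 4, constant term = 5


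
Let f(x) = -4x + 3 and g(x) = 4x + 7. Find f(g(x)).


Substitute g(x) into f:
f(g(x)) = -4*(4x + 7) + 3
Expand and combine: -16x - 25


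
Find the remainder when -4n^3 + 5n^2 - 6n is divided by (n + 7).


By the Remainder Theorem, the remainder equals p(-7):
  -4*(-7)^3 = 1372
  5*(-7)^2 = 245
  -6*(-7)^1 = 42
  constant: 0
Sum: 1372 + 245 + 42 + 0 = 1659


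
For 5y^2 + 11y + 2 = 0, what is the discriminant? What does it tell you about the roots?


D = b^2 - 4ac = (11)^2 - 4(5)(2) = 121 - 40 = 81
Since D > 0: two distinct rational roots


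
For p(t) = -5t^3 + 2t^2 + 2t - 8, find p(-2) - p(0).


p(-2) = 36
p(0) = -8
p(-2) - p(0) = 36 + 8 = 44


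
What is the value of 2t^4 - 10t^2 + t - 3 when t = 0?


Using direct substitution:
  2 * (0)^4 = 0
  0 * (0)^3 = 0
  -10 * (0)^2 = 0
  1 * (0)^1 = 0
  constant: -3
Sum = 0 + 0 + 0 + 0 - 3 = -3


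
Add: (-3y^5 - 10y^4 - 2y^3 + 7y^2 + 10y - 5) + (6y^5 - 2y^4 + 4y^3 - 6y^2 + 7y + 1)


Align terms by degree and add:
  -3y^5 - 10y^4 - 2y^3 + 7y^2 + 10y - 5
+ 6y^5 - 2y^4 + 4y^3 - 6y^2 + 7y + 1
= 3y^5 - 12y^4 + 2y^3 + y^2 + 17y - 4


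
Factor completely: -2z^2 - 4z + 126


Roots satisfy r1 + r2 = -b/a = -2 and r1*r2 = c/a = -63.
So r1 = -9, r2 = 7.
-2z^2 - 4z + 126 = -2(z - r1)(z - r2) = -2(z + 9)(z - 7)


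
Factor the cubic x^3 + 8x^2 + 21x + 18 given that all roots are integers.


Try integer roots (divisors of 18). x=-3: p(-3)=0.
Divide out (x + 3): quotient is x^2 + 5x + 6.
Factor the quadratic: (x + 3)(x + 2)
Result: (x + 3)(x + 3)(x + 2)


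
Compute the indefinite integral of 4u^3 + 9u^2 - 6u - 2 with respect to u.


Reverse power rule on each term:
  ∫ 4u^3 du = u^4
  ∫ 9u^2 du = 3u^3
  ∫ -6u du = -3u^2
  ∫ -2 du = -2u
F(u) = u^4 + 3u^3 - 3u^2 - 2u + C


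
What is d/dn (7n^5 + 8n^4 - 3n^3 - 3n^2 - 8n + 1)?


Apply the power rule term by term:
  d/dn(7n^5) = 35n^4
  d/dn(8n^4) = 32n^3
  d/dn(-3n^3) = -9n^2
  d/dn(-3n^2) = -6n
  d/dn(-8n) = -8
  d/dn(1) = 0
p'(n) = 35n^4 + 32n^3 - 9n^2 - 6n - 8


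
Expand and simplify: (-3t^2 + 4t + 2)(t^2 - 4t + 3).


Distribute each term of the first polynomial:
  (-3t^2)(t^2 - 4t + 3) = -3t^4 + 12t^3 - 9t^2
  (4t)(t^2 - 4t + 3) = 4t^3 - 16t^2 + 12t
  (2)(t^2 - 4t + 3) = 2t^2 - 8t + 6
Sum: -3t^4 + 16t^3 - 23t^2 + 4t + 6


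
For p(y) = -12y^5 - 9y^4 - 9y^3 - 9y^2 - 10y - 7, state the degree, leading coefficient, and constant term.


Highest power of y is 5, with coefficient -12. Constant term is -7.
Degree = 5, leading coefficient = -12, constant term = -7


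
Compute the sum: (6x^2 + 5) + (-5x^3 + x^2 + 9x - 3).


Align terms by degree and add:
  6x^2 + 5
  -5x^3 + x^2 + 9x - 3
= -5x^3 + 7x^2 + 9x + 2


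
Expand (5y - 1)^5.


Expand (5y - 1)^5 by repeated multiplication:
  (5y - 1)^2 = 25y^2 - 10y + 1
  (5y - 1)^3 = 125y^3 - 75y^2 + 15y - 1
  (5y - 1)^4 = 625y^4 - 500y^3 + 150y^2 - 20y + 1
= 3125y^5 - 3125y^4 + 1250y^3 - 250y^2 + 25y - 1


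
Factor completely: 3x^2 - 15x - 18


Roots satisfy r1 + r2 = -b/a = 5 and r1*r2 = c/a = -6.
So r1 = 6, r2 = -1.
3x^2 - 15x - 18 = 3(x - r1)(x - r2) = 3(x - 6)(x + 1)


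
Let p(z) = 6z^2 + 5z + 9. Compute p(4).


Using direct substitution:
  6 * (4)^2 = 96
  5 * (4)^1 = 20
  constant: 9
Sum = 96 + 20 + 9 = 125


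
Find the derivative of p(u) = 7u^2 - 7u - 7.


Apply the power rule term by term:
  d/du(7u^2) = 14u
  d/du(-7u) = -7
  d/du(-7) = 0
p'(u) = 14u - 7


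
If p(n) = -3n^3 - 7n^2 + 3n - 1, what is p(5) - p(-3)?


p(5) = -536
p(-3) = 8
p(5) - p(-3) = -536 - 8 = -544


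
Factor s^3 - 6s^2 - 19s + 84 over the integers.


Try integer roots (divisors of 84). s=-4: p(-4)=0.
Divide out (s + 4): quotient is s^2 - 10s + 21.
Factor the quadratic: (s - 3)(s - 7)
Result: (s + 4)(s - 3)(s - 7)


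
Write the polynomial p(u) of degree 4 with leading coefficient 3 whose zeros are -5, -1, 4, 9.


p(u) = 3(u + 5)(u + 1)(u - 4)(u - 9)
Expand: 3u^4 - 21u^3 - 111u^2 + 453u + 540


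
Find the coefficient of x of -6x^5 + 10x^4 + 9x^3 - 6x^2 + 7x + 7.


Read off the coefficient of x: 7


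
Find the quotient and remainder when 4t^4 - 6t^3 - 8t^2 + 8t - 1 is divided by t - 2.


(4t^4 - 6t^3 - 8t^2 + 8t - 1) / (t - 2)
Step 1: 4t^3 * (t - 2) = 4t^4 - 8t^3; subtract.
Step 2: 2t^2 * (t - 2) = 2t^3 - 4t^2; subtract.
Step 3: -4t * (t - 2) = -4t^2 + 8t; subtract.
Step 4: 0 * (t - 2) = 0; subtract.
Quotient: 4t^3 + 2t^2 - 4t, Remainder: -1


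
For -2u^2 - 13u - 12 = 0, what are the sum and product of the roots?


For au^2+bu+c=0: sum = -b/a, product = c/a.
a=-2, b=-13, c=-12
Sum = -(-13)/-2 = -13/2
Product = (-12)/-2 = 6


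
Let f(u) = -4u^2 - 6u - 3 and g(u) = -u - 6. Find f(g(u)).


Substitute g(u) into f:
f(g(u)) = -4*(-u - 6)^2 + (-6)*(-u - 6) + (-3)
(-u - 6)^2 = u^2 + 12u + 36
Expand and combine: -4u^2 - 42u - 111


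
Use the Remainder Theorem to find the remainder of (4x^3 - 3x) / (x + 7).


By the Remainder Theorem, the remainder equals p(-7):
  4*(-7)^3 = -1372
  0*(-7)^2 = 0
  -3*(-7)^1 = 21
  constant: 0
Sum: -1372 + 0 + 21 + 0 = -1351


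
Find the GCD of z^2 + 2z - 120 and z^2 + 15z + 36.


Factor each:
  z^2 + 2z - 120 = (z + 12)(z - 10)
  z^2 + 15z + 36 = (z + 12)(z + 3)
Common monic factor: z + 12


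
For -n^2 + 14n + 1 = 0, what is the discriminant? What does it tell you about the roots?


D = b^2 - 4ac = (14)^2 - 4(-1)(1) = 196 + 4 = 200
Since D > 0: two distinct irrational roots


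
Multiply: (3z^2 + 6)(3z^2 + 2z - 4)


Distribute each term of the first polynomial:
  (3z^2)(3z^2 + 2z - 4) = 9z^4 + 6z^3 - 12z^2
  (6)(3z^2 + 2z - 4) = 18z^2 + 12z - 24
Sum: 9z^4 + 6z^3 + 6z^2 + 12z - 24


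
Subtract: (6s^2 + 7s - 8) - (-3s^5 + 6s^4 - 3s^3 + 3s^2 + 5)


Distribute the minus sign:
  (6s^2 + 7s - 8)
- (-3s^5 + 6s^4 - 3s^3 + 3s^2 + 5)
Negate second polynomial: 3s^5 - 6s^4 + 3s^3 - 3s^2 - 5
Add: 3s^5 - 6s^4 + 3s^3 + 3s^2 + 7s - 13


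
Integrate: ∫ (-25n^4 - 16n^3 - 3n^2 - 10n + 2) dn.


Reverse power rule on each term:
  ∫ -25n^4 dn = -5n^5
  ∫ -16n^3 dn = -4n^4
  ∫ -3n^2 dn = -n^3
  ∫ -10n dn = -5n^2
  ∫ 2 dn = 2n
F(n) = -5n^5 - 4n^4 - n^3 - 5n^2 + 2n + C


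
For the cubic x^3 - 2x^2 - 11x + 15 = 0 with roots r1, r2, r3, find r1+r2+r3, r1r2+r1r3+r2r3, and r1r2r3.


Monic cubic x^3+bx^2+cx+d=0: sum=-b, pairwise sum=c, product=-d.
b=-2, c=-11, d=15
r1+r2+r3 = 2
r1r2+r1r3+r2r3 = -11
r1r2r3 = -15


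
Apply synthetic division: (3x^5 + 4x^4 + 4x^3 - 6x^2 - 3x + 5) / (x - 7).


Synthetic division with c = 7. Coefficients: 3, 4, 4, -6, -3, 5
Bring down 3.
  3 * 7 = 21; 21 + 4 = 25
  25 * 7 = 175; 175 + 4 = 179
  179 * 7 = 1253; 1253 - 6 = 1247
  1247 * 7 = 8729; 8729 - 3 = 8726
  8726 * 7 = 61082; 61082 + 5 = 61087
Quotient: 3x^4 + 25x^3 + 179x^2 + 1247x + 8726, Remainder: 61087


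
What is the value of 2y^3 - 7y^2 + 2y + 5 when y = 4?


Using direct substitution:
  2 * (4)^3 = 128
  -7 * (4)^2 = -112
  2 * (4)^1 = 8
  constant: 5
Sum = 128 - 112 + 8 + 5 = 29


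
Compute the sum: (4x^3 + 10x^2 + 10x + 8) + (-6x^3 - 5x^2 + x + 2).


Align terms by degree and add:
  4x^3 + 10x^2 + 10x + 8
  -6x^3 - 5x^2 + x + 2
= -2x^3 + 5x^2 + 11x + 10


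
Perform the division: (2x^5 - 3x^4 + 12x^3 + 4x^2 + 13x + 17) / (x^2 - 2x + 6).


(2x^5 - 3x^4 + 12x^3 + 4x^2 + 13x + 17) / (x^2 - 2x + 6)
Step 1: 2x^3 * (x^2 - 2x + 6) = 2x^5 - 4x^4 + 12x^3; subtract.
Step 2: x^2 * (x^2 - 2x + 6) = x^4 - 2x^3 + 6x^2; subtract.
Step 3: 2x * (x^2 - 2x + 6) = 2x^3 - 4x^2 + 12x; subtract.
Step 4: 2 * (x^2 - 2x + 6) = 2x^2 - 4x + 12; subtract.
Quotient: 2x^3 + x^2 + 2x + 2, Remainder: 5x + 5


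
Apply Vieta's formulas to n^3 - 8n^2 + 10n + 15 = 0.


Monic cubic n^3+bn^2+cn+d=0: sum=-b, pairwise sum=c, product=-d.
b=-8, c=10, d=15
r1+r2+r3 = 8
r1r2+r1r3+r2r3 = 10
r1r2r3 = -15


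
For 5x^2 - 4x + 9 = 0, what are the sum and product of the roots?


For ax^2+bx+c=0: sum = -b/a, product = c/a.
a=5, b=-4, c=9
Sum = -(-4)/5 = 4/5
Product = (9)/5 = 9/5


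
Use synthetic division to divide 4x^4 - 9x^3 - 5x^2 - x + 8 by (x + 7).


Synthetic division with c = -7. Coefficients: 4, -9, -5, -1, 8
Bring down 4.
  4 * -7 = -28; -28 - 9 = -37
  -37 * -7 = 259; 259 - 5 = 254
  254 * -7 = -1778; -1778 - 1 = -1779
  -1779 * -7 = 12453; 12453 + 8 = 12461
Quotient: 4x^3 - 37x^2 + 254x - 1779, Remainder: 12461


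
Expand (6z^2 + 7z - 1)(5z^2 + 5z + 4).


Distribute each term of the first polynomial:
  (6z^2)(5z^2 + 5z + 4) = 30z^4 + 30z^3 + 24z^2
  (7z)(5z^2 + 5z + 4) = 35z^3 + 35z^2 + 28z
  (-1)(5z^2 + 5z + 4) = -5z^2 - 5z - 4
Sum: 30z^4 + 65z^3 + 54z^2 + 23z - 4


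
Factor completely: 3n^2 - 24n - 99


Roots satisfy r1 + r2 = -b/a = 8 and r1*r2 = c/a = -33.
So r1 = -3, r2 = 11.
3n^2 - 24n - 99 = 3(n - r1)(n - r2) = 3(n + 3)(n - 11)


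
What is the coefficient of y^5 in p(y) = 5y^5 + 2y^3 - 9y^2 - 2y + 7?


Read off the coefficient of y^5: 5


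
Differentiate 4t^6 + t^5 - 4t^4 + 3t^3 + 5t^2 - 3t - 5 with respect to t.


Apply the power rule term by term:
  d/dt(4t^6) = 24t^5
  d/dt(t^5) = 5t^4
  d/dt(-4t^4) = -16t^3
  d/dt(3t^3) = 9t^2
  d/dt(5t^2) = 10t
  d/dt(-3t) = -3
  d/dt(-5) = 0
p'(t) = 24t^5 + 5t^4 - 16t^3 + 9t^2 + 10t - 3


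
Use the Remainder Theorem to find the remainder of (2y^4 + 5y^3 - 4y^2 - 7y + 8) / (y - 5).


By the Remainder Theorem, the remainder equals p(5):
  2*(5)^4 = 1250
  5*(5)^3 = 625
  -4*(5)^2 = -100
  -7*(5)^1 = -35
  constant: 8
Sum: 1250 + 625 - 100 - 35 + 8 = 1748


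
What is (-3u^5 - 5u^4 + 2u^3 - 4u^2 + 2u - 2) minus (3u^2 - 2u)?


Distribute the minus sign:
  (-3u^5 - 5u^4 + 2u^3 - 4u^2 + 2u - 2)
- (3u^2 - 2u)
Negate second polynomial: -3u^2 + 2u
Add: -3u^5 - 5u^4 + 2u^3 - 7u^2 + 4u - 2


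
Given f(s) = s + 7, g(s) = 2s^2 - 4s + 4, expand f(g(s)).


Substitute g(s) into f:
f(g(s)) = 1*(2s^2 - 4s + 4) + 7
Expand and combine: 2s^2 - 4s + 11


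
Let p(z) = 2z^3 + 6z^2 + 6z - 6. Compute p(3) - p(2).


p(3) = 120
p(2) = 46
p(3) - p(2) = 120 - 46 = 74


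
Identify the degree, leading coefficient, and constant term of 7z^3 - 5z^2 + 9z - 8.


Highest power of z is 3, with coefficient 7. Constant term is -8.
Degree = 3, leading coefficient = 7, constant term = -8


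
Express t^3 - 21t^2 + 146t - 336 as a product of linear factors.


Try integer roots (divisors of -336). t=8: p(8)=0.
Divide out (t - 8): quotient is t^2 - 13t + 42.
Factor the quadratic: (t - 6)(t - 7)
Result: (t - 8)(t - 6)(t - 7)


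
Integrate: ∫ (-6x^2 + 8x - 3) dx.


Reverse power rule on each term:
  ∫ -6x^2 dx = -2x^3
  ∫ 8x dx = 4x^2
  ∫ -3 dx = -3x
F(x) = -2x^3 + 4x^2 - 3x + C


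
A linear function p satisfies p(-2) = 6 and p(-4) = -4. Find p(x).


p(x) = mx + b. Using p(-2)=6, p(-4)=-4:
m = (6 + 4)/(-2 + 4) = 10/2 = 5
b = 6 - m*(-2) = 6 + 10 = 16
p(x) = 5x + 16


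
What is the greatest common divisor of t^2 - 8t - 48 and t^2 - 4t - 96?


Factor each:
  t^2 - 8t - 48 = (t - 12)(t + 4)
  t^2 - 4t - 96 = (t - 12)(t + 8)
Common monic factor: t - 12


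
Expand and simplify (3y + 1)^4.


Expand (3y + 1)^4 by repeated multiplication:
  (3y + 1)^2 = 9y^2 + 6y + 1
  (3y + 1)^3 = 27y^3 + 27y^2 + 9y + 1
= 81y^4 + 108y^3 + 54y^2 + 12y + 1


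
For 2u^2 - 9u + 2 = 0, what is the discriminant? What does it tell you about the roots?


D = b^2 - 4ac = (-9)^2 - 4(2)(2) = 81 - 16 = 65
Since D > 0: two distinct irrational roots


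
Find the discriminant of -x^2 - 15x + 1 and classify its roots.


D = b^2 - 4ac = (-15)^2 - 4(-1)(1) = 225 + 4 = 229
Since D > 0: two distinct irrational roots


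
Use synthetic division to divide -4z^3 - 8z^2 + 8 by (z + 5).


Synthetic division with c = -5. Coefficients: -4, -8, 0, 8
Bring down -4.
  -4 * -5 = 20; 20 - 8 = 12
  12 * -5 = -60; -60 + 0 = -60
  -60 * -5 = 300; 300 + 8 = 308
Quotient: -4z^2 + 12z - 60, Remainder: 308


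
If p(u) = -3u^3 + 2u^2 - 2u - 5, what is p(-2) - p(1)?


p(-2) = 31
p(1) = -8
p(-2) - p(1) = 31 + 8 = 39


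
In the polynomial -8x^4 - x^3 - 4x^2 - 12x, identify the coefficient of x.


Read off the coefficient of x: -12


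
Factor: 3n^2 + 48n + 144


Roots satisfy r1 + r2 = -b/a = -16 and r1*r2 = c/a = 48.
So r1 = -4, r2 = -12.
3n^2 + 48n + 144 = 3(n - r1)(n - r2) = 3(n + 4)(n + 12)


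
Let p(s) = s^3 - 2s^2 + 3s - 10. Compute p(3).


Using direct substitution:
  1 * (3)^3 = 27
  -2 * (3)^2 = -18
  3 * (3)^1 = 9
  constant: -10
Sum = 27 - 18 + 9 - 10 = 8


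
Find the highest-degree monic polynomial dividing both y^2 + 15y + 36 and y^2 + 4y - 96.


Factor each:
  y^2 + 15y + 36 = (y + 12)(y + 3)
  y^2 + 4y - 96 = (y + 12)(y - 8)
Common monic factor: y + 12


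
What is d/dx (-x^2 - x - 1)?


Apply the power rule term by term:
  d/dx(-x^2) = -2x
  d/dx(-x) = -1
  d/dx(-1) = 0
p'(x) = -2x - 1


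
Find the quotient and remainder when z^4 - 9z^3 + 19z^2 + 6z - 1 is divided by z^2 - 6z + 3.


(z^4 - 9z^3 + 19z^2 + 6z - 1) / (z^2 - 6z + 3)
Step 1: z^2 * (z^2 - 6z + 3) = z^4 - 6z^3 + 3z^2; subtract.
Step 2: -3z * (z^2 - 6z + 3) = -3z^3 + 18z^2 - 9z; subtract.
Step 3: -2 * (z^2 - 6z + 3) = -2z^2 + 12z - 6; subtract.
Quotient: z^2 - 3z - 2, Remainder: 3z + 5


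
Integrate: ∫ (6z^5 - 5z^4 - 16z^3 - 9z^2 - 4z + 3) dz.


Reverse power rule on each term:
  ∫ 6z^5 dz = z^6
  ∫ -5z^4 dz = -z^5
  ∫ -16z^3 dz = -4z^4
  ∫ -9z^2 dz = -3z^3
  ∫ -4z dz = -2z^2
  ∫ 3 dz = 3z
F(z) = z^6 - z^5 - 4z^4 - 3z^3 - 2z^2 + 3z + C


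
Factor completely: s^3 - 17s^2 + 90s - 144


Try integer roots (divisors of -144). s=3: p(3)=0.
Divide out (s - 3): quotient is s^2 - 14s + 48.
Factor the quadratic: (s - 8)(s - 6)
Result: (s - 3)(s - 8)(s - 6)


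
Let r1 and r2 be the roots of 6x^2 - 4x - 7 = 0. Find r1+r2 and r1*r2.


For ax^2+bx+c=0: sum = -b/a, product = c/a.
a=6, b=-4, c=-7
Sum = -(-4)/6 = 2/3
Product = (-7)/6 = -7/6


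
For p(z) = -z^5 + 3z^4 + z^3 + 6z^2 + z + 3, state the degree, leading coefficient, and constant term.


Highest power of z is 5, with coefficient -1. Constant term is 3.
Degree = 5, leading coefficient = -1, constant term = 3


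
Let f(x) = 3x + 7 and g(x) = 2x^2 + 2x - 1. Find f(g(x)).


Substitute g(x) into f:
f(g(x)) = 3*(2x^2 + 2x - 1) + 7
Expand and combine: 6x^2 + 6x + 4


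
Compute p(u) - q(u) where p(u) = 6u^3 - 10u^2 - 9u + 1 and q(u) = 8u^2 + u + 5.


Distribute the minus sign:
  (6u^3 - 10u^2 - 9u + 1)
- (8u^2 + u + 5)
Negate second polynomial: -8u^2 - u - 5
Add: 6u^3 - 18u^2 - 10u - 4


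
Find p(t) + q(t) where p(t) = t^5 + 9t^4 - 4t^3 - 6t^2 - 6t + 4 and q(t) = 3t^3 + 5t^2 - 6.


Align terms by degree and add:
  t^5 + 9t^4 - 4t^3 - 6t^2 - 6t + 4
+ 3t^3 + 5t^2 - 6
= t^5 + 9t^4 - t^3 - t^2 - 6t - 2


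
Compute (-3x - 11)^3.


Expand (-3x - 11)^3 by repeated multiplication:
  (-3x - 11)^2 = 9x^2 + 66x + 121
= -27x^3 - 297x^2 - 1089x - 1331


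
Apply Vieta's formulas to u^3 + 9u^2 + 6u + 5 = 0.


Monic cubic u^3+bu^2+cu+d=0: sum=-b, pairwise sum=c, product=-d.
b=9, c=6, d=5
r1+r2+r3 = -9
r1r2+r1r3+r2r3 = 6
r1r2r3 = -5


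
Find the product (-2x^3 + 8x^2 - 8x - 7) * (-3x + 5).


Distribute each term of the first polynomial:
  (-2x^3)(-3x + 5) = 6x^4 - 10x^3
  (8x^2)(-3x + 5) = -24x^3 + 40x^2
  (-8x)(-3x + 5) = 24x^2 - 40x
  (-7)(-3x + 5) = 21x - 35
Sum: 6x^4 - 34x^3 + 64x^2 - 19x - 35


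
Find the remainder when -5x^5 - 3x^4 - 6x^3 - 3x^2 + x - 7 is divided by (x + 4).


By the Remainder Theorem, the remainder equals p(-4):
  -5*(-4)^5 = 5120
  -3*(-4)^4 = -768
  -6*(-4)^3 = 384
  -3*(-4)^2 = -48
  1*(-4)^1 = -4
  constant: -7
Sum: 5120 - 768 + 384 - 48 - 4 - 7 = 4677


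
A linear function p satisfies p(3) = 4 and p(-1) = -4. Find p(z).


p(z) = mz + b. Using p(3)=4, p(-1)=-4:
m = (4 + 4)/(3 + 1) = 8/4 = 2
b = 4 - m*(3) = 4 - 6 = -2
p(z) = 2z - 2


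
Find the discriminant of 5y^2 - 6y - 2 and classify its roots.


D = b^2 - 4ac = (-6)^2 - 4(5)(-2) = 36 + 40 = 76
Since D > 0: two distinct irrational roots


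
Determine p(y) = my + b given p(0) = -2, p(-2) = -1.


p(y) = my + b. Using p(0)=-2, p(-2)=-1:
m = (-2 + 1)/(0 + 2) = -1/2 = -1/2
b = -2 - m*(0) = -2 = -2
p(y) = -(1/2)y - 2


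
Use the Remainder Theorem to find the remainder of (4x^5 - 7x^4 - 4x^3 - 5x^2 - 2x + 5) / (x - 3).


By the Remainder Theorem, the remainder equals p(3):
  4*(3)^5 = 972
  -7*(3)^4 = -567
  -4*(3)^3 = -108
  -5*(3)^2 = -45
  -2*(3)^1 = -6
  constant: 5
Sum: 972 - 567 - 108 - 45 - 6 + 5 = 251


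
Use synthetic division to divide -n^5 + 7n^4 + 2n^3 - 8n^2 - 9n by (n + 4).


Synthetic division with c = -4. Coefficients: -1, 7, 2, -8, -9, 0
Bring down -1.
  -1 * -4 = 4; 4 + 7 = 11
  11 * -4 = -44; -44 + 2 = -42
  -42 * -4 = 168; 168 - 8 = 160
  160 * -4 = -640; -640 - 9 = -649
  -649 * -4 = 2596; 2596 + 0 = 2596
Quotient: -n^4 + 11n^3 - 42n^2 + 160n - 649, Remainder: 2596


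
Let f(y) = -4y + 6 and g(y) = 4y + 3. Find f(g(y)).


Substitute g(y) into f:
f(g(y)) = -4*(4y + 3) + 6
Expand and combine: -16y - 6


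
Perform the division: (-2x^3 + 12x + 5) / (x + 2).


(-2x^3 + 12x + 5) / (x + 2)
Step 1: -2x^2 * (x + 2) = -2x^3 - 4x^2; subtract.
Step 2: 4x * (x + 2) = 4x^2 + 8x; subtract.
Step 3: 4 * (x + 2) = 4x + 8; subtract.
Quotient: -2x^2 + 4x + 4, Remainder: -3


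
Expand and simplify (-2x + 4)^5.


Expand (-2x + 4)^5 by repeated multiplication:
  (-2x + 4)^2 = 4x^2 - 16x + 16
  (-2x + 4)^3 = -8x^3 + 48x^2 - 96x + 64
  (-2x + 4)^4 = 16x^4 - 128x^3 + 384x^2 - 512x + 256
= -32x^5 + 320x^4 - 1280x^3 + 2560x^2 - 2560x + 1024


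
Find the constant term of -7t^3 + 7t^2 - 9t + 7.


Read off the constant term: 7


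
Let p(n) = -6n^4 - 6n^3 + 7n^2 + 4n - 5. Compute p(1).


Using direct substitution:
  -6 * (1)^4 = -6
  -6 * (1)^3 = -6
  7 * (1)^2 = 7
  4 * (1)^1 = 4
  constant: -5
Sum = -6 - 6 + 7 + 4 - 5 = -6


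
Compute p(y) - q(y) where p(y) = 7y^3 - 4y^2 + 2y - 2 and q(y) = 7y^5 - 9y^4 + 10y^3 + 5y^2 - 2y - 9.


Distribute the minus sign:
  (7y^3 - 4y^2 + 2y - 2)
- (7y^5 - 9y^4 + 10y^3 + 5y^2 - 2y - 9)
Negate second polynomial: -7y^5 + 9y^4 - 10y^3 - 5y^2 + 2y + 9
Add: -7y^5 + 9y^4 - 3y^3 - 9y^2 + 4y + 7


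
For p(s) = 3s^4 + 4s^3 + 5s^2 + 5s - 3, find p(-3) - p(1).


p(-3) = 162
p(1) = 14
p(-3) - p(1) = 162 - 14 = 148


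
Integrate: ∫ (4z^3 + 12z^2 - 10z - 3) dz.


Reverse power rule on each term:
  ∫ 4z^3 dz = z^4
  ∫ 12z^2 dz = 4z^3
  ∫ -10z dz = -5z^2
  ∫ -3 dz = -3z
F(z) = z^4 + 4z^3 - 5z^2 - 3z + C


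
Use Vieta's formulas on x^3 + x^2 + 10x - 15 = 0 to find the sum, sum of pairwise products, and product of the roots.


Monic cubic x^3+bx^2+cx+d=0: sum=-b, pairwise sum=c, product=-d.
b=1, c=10, d=-15
r1+r2+r3 = -1
r1r2+r1r3+r2r3 = 10
r1r2r3 = 15


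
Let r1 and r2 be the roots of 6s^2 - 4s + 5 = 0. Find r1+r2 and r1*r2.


For as^2+bs+c=0: sum = -b/a, product = c/a.
a=6, b=-4, c=5
Sum = -(-4)/6 = 2/3
Product = (5)/6 = 5/6


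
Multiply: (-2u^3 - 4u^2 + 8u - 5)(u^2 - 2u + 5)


Distribute each term of the first polynomial:
  (-2u^3)(u^2 - 2u + 5) = -2u^5 + 4u^4 - 10u^3
  (-4u^2)(u^2 - 2u + 5) = -4u^4 + 8u^3 - 20u^2
  (8u)(u^2 - 2u + 5) = 8u^3 - 16u^2 + 40u
  (-5)(u^2 - 2u + 5) = -5u^2 + 10u - 25
Sum: -2u^5 + 6u^3 - 41u^2 + 50u - 25


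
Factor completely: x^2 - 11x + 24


Roots satisfy r1 + r2 = -b/a = 11 and r1*r2 = c/a = 24.
So r1 = 8, r2 = 3.
x^2 - 11x + 24 = (x - r1)(x - r2) = (x - 8)(x - 3)


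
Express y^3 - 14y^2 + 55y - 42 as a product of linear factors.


Try integer roots (divisors of -42). y=6: p(6)=0.
Divide out (y - 6): quotient is y^2 - 8y + 7.
Factor the quadratic: (y - 7)(y - 1)
Result: (y - 6)(y - 7)(y - 1)


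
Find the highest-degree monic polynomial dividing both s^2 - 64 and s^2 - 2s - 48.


Factor each:
  s^2 - 64 = (s - 8)(s + 8)
  s^2 - 2s - 48 = (s - 8)(s + 6)
Common monic factor: s - 8


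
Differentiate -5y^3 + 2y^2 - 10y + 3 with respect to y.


Apply the power rule term by term:
  d/dy(-5y^3) = -15y^2
  d/dy(2y^2) = 4y
  d/dy(-10y) = -10
  d/dy(3) = 0
p'(y) = -15y^2 + 4y - 10


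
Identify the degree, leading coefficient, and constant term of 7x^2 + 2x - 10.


Highest power of x is 2, with coefficient 7. Constant term is -10.
Degree = 2, leading coefficient = 7, constant term = -10


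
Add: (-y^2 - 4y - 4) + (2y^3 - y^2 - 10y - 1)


Align terms by degree and add:
  -y^2 - 4y - 4
+ 2y^3 - y^2 - 10y - 1
= 2y^3 - 2y^2 - 14y - 5


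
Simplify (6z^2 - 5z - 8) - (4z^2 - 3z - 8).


Distribute the minus sign:
  (6z^2 - 5z - 8)
- (4z^2 - 3z - 8)
Negate second polynomial: -4z^2 + 3z + 8
Add: 2z^2 - 2z


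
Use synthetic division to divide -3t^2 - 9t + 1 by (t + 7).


Synthetic division with c = -7. Coefficients: -3, -9, 1
Bring down -3.
  -3 * -7 = 21; 21 - 9 = 12
  12 * -7 = -84; -84 + 1 = -83
Quotient: -3t + 12, Remainder: -83


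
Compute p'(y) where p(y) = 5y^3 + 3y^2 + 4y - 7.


Apply the power rule term by term:
  d/dy(5y^3) = 15y^2
  d/dy(3y^2) = 6y
  d/dy(4y) = 4
  d/dy(-7) = 0
p'(y) = 15y^2 + 6y + 4


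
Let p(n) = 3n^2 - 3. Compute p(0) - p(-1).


p(0) = -3
p(-1) = 0
p(0) - p(-1) = -3 = -3


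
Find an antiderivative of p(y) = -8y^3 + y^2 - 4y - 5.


Reverse power rule on each term:
  ∫ -8y^3 dy = -2y^4
  ∫ y^2 dy = (1/3)y^3
  ∫ -4y dy = -2y^2
  ∫ -5 dy = -5y
F(y) = -2y^4 + (1/3)y^3 - 2y^2 - 5y + C


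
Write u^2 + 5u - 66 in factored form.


Roots satisfy r1 + r2 = -b/a = -5 and r1*r2 = c/a = -66.
So r1 = -11, r2 = 6.
u^2 + 5u - 66 = (u - r1)(u - r2) = (u + 11)(u - 6)


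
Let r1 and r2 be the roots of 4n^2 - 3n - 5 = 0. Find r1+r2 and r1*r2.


For an^2+bn+c=0: sum = -b/a, product = c/a.
a=4, b=-3, c=-5
Sum = -(-3)/4 = 3/4
Product = (-5)/4 = -5/4


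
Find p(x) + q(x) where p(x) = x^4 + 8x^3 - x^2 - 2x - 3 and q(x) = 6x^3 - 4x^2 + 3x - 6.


Align terms by degree and add:
  x^4 + 8x^3 - x^2 - 2x - 3
+ 6x^3 - 4x^2 + 3x - 6
= x^4 + 14x^3 - 5x^2 + x - 9


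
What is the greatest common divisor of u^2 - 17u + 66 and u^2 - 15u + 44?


Factor each:
  u^2 - 17u + 66 = (u - 11)(u - 6)
  u^2 - 15u + 44 = (u - 11)(u - 4)
Common monic factor: u - 11


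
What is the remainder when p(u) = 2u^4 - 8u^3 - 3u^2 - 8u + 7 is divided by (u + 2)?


By the Remainder Theorem, the remainder equals p(-2):
  2*(-2)^4 = 32
  -8*(-2)^3 = 64
  -3*(-2)^2 = -12
  -8*(-2)^1 = 16
  constant: 7
Sum: 32 + 64 - 12 + 16 + 7 = 107


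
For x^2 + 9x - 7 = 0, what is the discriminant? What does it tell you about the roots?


D = b^2 - 4ac = (9)^2 - 4(1)(-7) = 81 + 28 = 109
Since D > 0: two distinct irrational roots


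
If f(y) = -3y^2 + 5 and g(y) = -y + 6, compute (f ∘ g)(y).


Substitute g(y) into f:
f(g(y)) = -3*(-y + 6)^2 + 5
(-y + 6)^2 = y^2 - 12y + 36
Expand and combine: -3y^2 + 36y - 103


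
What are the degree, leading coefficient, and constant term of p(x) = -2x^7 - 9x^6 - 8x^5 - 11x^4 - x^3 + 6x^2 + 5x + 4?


Highest power of x is 7, with coefficient -2. Constant term is 4.
Degree = 7, leading coefficient = -2, constant term = 4


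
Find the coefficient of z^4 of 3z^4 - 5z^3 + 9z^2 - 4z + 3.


Read off the coefficient of z^4: 3


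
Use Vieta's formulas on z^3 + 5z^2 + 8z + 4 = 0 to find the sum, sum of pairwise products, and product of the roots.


Monic cubic z^3+bz^2+cz+d=0: sum=-b, pairwise sum=c, product=-d.
b=5, c=8, d=4
r1+r2+r3 = -5
r1r2+r1r3+r2r3 = 8
r1r2r3 = -4


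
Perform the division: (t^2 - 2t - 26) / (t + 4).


(t^2 - 2t - 26) / (t + 4)
Step 1: t * (t + 4) = t^2 + 4t; subtract.
Step 2: -6 * (t + 4) = -6t - 24; subtract.
Quotient: t - 6, Remainder: -2


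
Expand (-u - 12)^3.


Expand (-u - 12)^3 by repeated multiplication:
  (-u - 12)^2 = u^2 + 24u + 144
= -u^3 - 36u^2 - 432u - 1728


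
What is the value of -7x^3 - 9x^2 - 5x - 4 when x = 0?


Using direct substitution:
  -7 * (0)^3 = 0
  -9 * (0)^2 = 0
  -5 * (0)^1 = 0
  constant: -4
Sum = 0 + 0 + 0 - 4 = -4


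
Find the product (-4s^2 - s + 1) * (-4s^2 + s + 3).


Distribute each term of the first polynomial:
  (-4s^2)(-4s^2 + s + 3) = 16s^4 - 4s^3 - 12s^2
  (-s)(-4s^2 + s + 3) = 4s^3 - s^2 - 3s
  (1)(-4s^2 + s + 3) = -4s^2 + s + 3
Sum: 16s^4 - 17s^2 - 2s + 3


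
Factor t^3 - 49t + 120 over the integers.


Try integer roots (divisors of 120). t=-8: p(-8)=0.
Divide out (t + 8): quotient is t^2 - 8t + 15.
Factor the quadratic: (t - 3)(t - 5)
Result: (t + 8)(t - 3)(t - 5)


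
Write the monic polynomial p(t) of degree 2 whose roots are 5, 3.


p(t) = (t - 5)(t - 3)
Expand: t^2 - 8t + 15


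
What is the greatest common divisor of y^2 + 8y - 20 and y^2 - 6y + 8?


Factor each:
  y^2 + 8y - 20 = (y - 2)(y + 10)
  y^2 - 6y + 8 = (y - 2)(y - 4)
Common monic factor: y - 2


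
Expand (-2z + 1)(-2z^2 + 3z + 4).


Distribute each term of the first polynomial:
  (-2z)(-2z^2 + 3z + 4) = 4z^3 - 6z^2 - 8z
  (1)(-2z^2 + 3z + 4) = -2z^2 + 3z + 4
Sum: 4z^3 - 8z^2 - 5z + 4


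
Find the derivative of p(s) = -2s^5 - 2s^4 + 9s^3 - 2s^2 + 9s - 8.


Apply the power rule term by term:
  d/ds(-2s^5) = -10s^4
  d/ds(-2s^4) = -8s^3
  d/ds(9s^3) = 27s^2
  d/ds(-2s^2) = -4s
  d/ds(9s) = 9
  d/ds(-8) = 0
p'(s) = -10s^4 - 8s^3 + 27s^2 - 4s + 9


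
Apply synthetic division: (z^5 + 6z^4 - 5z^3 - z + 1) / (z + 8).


Synthetic division with c = -8. Coefficients: 1, 6, -5, 0, -1, 1
Bring down 1.
  1 * -8 = -8; -8 + 6 = -2
  -2 * -8 = 16; 16 - 5 = 11
  11 * -8 = -88; -88 + 0 = -88
  -88 * -8 = 704; 704 - 1 = 703
  703 * -8 = -5624; -5624 + 1 = -5623
Quotient: z^4 - 2z^3 + 11z^2 - 88z + 703, Remainder: -5623


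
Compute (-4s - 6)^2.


Expand (-4s - 6)^2 by repeated multiplication:
= 16s^2 + 48s + 36


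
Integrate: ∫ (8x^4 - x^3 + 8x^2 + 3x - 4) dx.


Reverse power rule on each term:
  ∫ 8x^4 dx = (8/5)x^5
  ∫ -x^3 dx = -(1/4)x^4
  ∫ 8x^2 dx = (8/3)x^3
  ∫ 3x dx = (3/2)x^2
  ∫ -4 dx = -4x
F(x) = (8/5)x^5 - (1/4)x^4 + (8/3)x^3 + (3/2)x^2 - 4x + C


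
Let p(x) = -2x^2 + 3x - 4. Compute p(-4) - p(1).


p(-4) = -48
p(1) = -3
p(-4) - p(1) = -48 + 3 = -45


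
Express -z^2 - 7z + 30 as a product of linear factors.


Roots satisfy r1 + r2 = -b/a = -7 and r1*r2 = c/a = -30.
So r1 = 3, r2 = -10.
-z^2 - 7z + 30 = -(z - r1)(z - r2) = -(z - 3)(z + 10)


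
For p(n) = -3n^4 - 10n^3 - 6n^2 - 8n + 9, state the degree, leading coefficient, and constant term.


Highest power of n is 4, with coefficient -3. Constant term is 9.
Degree = 4, leading coefficient = -3, constant term = 9


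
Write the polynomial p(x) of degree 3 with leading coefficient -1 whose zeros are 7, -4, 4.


p(x) = -(x - 7)(x + 4)(x - 4)
Expand: -x^3 + 7x^2 + 16x - 112


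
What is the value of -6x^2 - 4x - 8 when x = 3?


Using direct substitution:
  -6 * (3)^2 = -54
  -4 * (3)^1 = -12
  constant: -8
Sum = -54 - 12 - 8 = -74


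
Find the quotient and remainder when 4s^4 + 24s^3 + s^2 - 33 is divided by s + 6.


(4s^4 + 24s^3 + s^2 - 33) / (s + 6)
Step 1: 4s^3 * (s + 6) = 4s^4 + 24s^3; subtract.
Step 2: 0 * (s + 6) = 0; subtract.
Step 3: s * (s + 6) = s^2 + 6s; subtract.
Step 4: -6 * (s + 6) = -6s - 36; subtract.
Quotient: 4s^3 + s - 6, Remainder: 3


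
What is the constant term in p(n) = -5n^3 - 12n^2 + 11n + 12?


Read off the constant term: 12


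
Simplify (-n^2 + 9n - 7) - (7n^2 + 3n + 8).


Distribute the minus sign:
  (-n^2 + 9n - 7)
- (7n^2 + 3n + 8)
Negate second polynomial: -7n^2 - 3n - 8
Add: -8n^2 + 6n - 15


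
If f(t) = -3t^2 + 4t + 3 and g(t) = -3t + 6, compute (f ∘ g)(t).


Substitute g(t) into f:
f(g(t)) = -3*(-3t + 6)^2 + 4*(-3t + 6) + 3
(-3t + 6)^2 = 9t^2 - 36t + 36
Expand and combine: -27t^2 + 96t - 81


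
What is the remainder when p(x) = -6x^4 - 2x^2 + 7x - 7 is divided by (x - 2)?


By the Remainder Theorem, the remainder equals p(2):
  -6*(2)^4 = -96
  0*(2)^3 = 0
  -2*(2)^2 = -8
  7*(2)^1 = 14
  constant: -7
Sum: -96 + 0 - 8 + 14 - 7 = -97


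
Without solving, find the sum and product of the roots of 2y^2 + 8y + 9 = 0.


For ay^2+by+c=0: sum = -b/a, product = c/a.
a=2, b=8, c=9
Sum = -(8)/2 = -4
Product = (9)/2 = 9/2


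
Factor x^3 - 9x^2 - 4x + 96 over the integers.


Try integer roots (divisors of 96). x=4: p(4)=0.
Divide out (x - 4): quotient is x^2 - 5x - 24.
Factor the quadratic: (x + 3)(x - 8)
Result: (x - 4)(x + 3)(x - 8)


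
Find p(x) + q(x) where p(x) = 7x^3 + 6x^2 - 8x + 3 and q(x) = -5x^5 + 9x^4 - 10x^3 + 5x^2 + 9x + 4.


Align terms by degree and add:
  7x^3 + 6x^2 - 8x + 3
  -5x^5 + 9x^4 - 10x^3 + 5x^2 + 9x + 4
= -5x^5 + 9x^4 - 3x^3 + 11x^2 + x + 7


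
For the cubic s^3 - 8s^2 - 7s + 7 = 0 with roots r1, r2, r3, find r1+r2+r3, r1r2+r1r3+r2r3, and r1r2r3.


Monic cubic s^3+bs^2+cs+d=0: sum=-b, pairwise sum=c, product=-d.
b=-8, c=-7, d=7
r1+r2+r3 = 8
r1r2+r1r3+r2r3 = -7
r1r2r3 = -7


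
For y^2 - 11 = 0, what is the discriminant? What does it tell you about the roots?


D = b^2 - 4ac = (0)^2 - 4(1)(-11) = 0 + 44 = 44
Since D > 0: two distinct irrational roots


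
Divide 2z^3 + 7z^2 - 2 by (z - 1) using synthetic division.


Synthetic division with c = 1. Coefficients: 2, 7, 0, -2
Bring down 2.
  2 * 1 = 2; 2 + 7 = 9
  9 * 1 = 9; 9 + 0 = 9
  9 * 1 = 9; 9 - 2 = 7
Quotient: 2z^2 + 9z + 9, Remainder: 7


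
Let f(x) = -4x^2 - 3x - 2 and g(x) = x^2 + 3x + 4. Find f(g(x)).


Substitute g(x) into f:
f(g(x)) = -4*(x^2 + 3x + 4)^2 + (-3)*(x^2 + 3x + 4) + (-2)
(x^2 + 3x + 4)^2 = x^4 + 6x^3 + 17x^2 + 24x + 16
Expand and combine: -4x^4 - 24x^3 - 71x^2 - 105x - 78


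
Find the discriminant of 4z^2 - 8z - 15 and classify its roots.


D = b^2 - 4ac = (-8)^2 - 4(4)(-15) = 64 + 240 = 304
Since D > 0: two distinct irrational roots


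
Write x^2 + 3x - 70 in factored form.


Roots satisfy r1 + r2 = -b/a = -3 and r1*r2 = c/a = -70.
So r1 = 7, r2 = -10.
x^2 + 3x - 70 = (x - r1)(x - r2) = (x - 7)(x + 10)


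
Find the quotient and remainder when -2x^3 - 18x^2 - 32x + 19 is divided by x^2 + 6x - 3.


(-2x^3 - 18x^2 - 32x + 19) / (x^2 + 6x - 3)
Step 1: -2x * (x^2 + 6x - 3) = -2x^3 - 12x^2 + 6x; subtract.
Step 2: -6 * (x^2 + 6x - 3) = -6x^2 - 36x + 18; subtract.
Quotient: -2x - 6, Remainder: -2x + 1


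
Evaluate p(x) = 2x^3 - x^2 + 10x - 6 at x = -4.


Using direct substitution:
  2 * (-4)^3 = -128
  -1 * (-4)^2 = -16
  10 * (-4)^1 = -40
  constant: -6
Sum = -128 - 16 - 40 - 6 = -190


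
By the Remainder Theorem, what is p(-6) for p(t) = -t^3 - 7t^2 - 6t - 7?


By the Remainder Theorem, the remainder equals p(-6):
  -1*(-6)^3 = 216
  -7*(-6)^2 = -252
  -6*(-6)^1 = 36
  constant: -7
Sum: 216 - 252 + 36 - 7 = -7


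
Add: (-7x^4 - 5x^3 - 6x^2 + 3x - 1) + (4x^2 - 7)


Align terms by degree and add:
  -7x^4 - 5x^3 - 6x^2 + 3x - 1
+ 4x^2 - 7
= -7x^4 - 5x^3 - 2x^2 + 3x - 8


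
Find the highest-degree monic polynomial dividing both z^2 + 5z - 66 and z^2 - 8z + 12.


Factor each:
  z^2 + 5z - 66 = (z - 6)(z + 11)
  z^2 - 8z + 12 = (z - 6)(z - 2)
Common monic factor: z - 6


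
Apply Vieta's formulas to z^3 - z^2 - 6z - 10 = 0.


Monic cubic z^3+bz^2+cz+d=0: sum=-b, pairwise sum=c, product=-d.
b=-1, c=-6, d=-10
r1+r2+r3 = 1
r1r2+r1r3+r2r3 = -6
r1r2r3 = 10


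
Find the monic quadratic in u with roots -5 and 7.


p(u) = (u + 5)(u - 7)
Expand: u^2 - 2u - 35


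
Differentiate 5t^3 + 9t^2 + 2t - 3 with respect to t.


Apply the power rule term by term:
  d/dt(5t^3) = 15t^2
  d/dt(9t^2) = 18t
  d/dt(2t) = 2
  d/dt(-3) = 0
p'(t) = 15t^2 + 18t + 2


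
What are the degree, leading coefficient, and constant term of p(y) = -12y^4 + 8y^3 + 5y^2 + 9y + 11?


Highest power of y is 4, with coefficient -12. Constant term is 11.
Degree = 4, leading coefficient = -12, constant term = 11


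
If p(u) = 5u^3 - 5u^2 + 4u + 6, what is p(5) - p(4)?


p(5) = 526
p(4) = 262
p(5) - p(4) = 526 - 262 = 264


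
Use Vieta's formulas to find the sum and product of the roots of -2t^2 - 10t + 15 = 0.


For at^2+bt+c=0: sum = -b/a, product = c/a.
a=-2, b=-10, c=15
Sum = -(-10)/-2 = -5
Product = (15)/-2 = -15/2


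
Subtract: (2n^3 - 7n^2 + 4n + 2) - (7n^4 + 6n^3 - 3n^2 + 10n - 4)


Distribute the minus sign:
  (2n^3 - 7n^2 + 4n + 2)
- (7n^4 + 6n^3 - 3n^2 + 10n - 4)
Negate second polynomial: -7n^4 - 6n^3 + 3n^2 - 10n + 4
Add: -7n^4 - 4n^3 - 4n^2 - 6n + 6


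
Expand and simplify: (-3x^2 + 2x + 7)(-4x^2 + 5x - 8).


Distribute each term of the first polynomial:
  (-3x^2)(-4x^2 + 5x - 8) = 12x^4 - 15x^3 + 24x^2
  (2x)(-4x^2 + 5x - 8) = -8x^3 + 10x^2 - 16x
  (7)(-4x^2 + 5x - 8) = -28x^2 + 35x - 56
Sum: 12x^4 - 23x^3 + 6x^2 + 19x - 56


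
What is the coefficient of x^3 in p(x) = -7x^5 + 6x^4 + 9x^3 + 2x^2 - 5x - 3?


Read off the coefficient of x^3: 9


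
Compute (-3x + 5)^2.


Expand (-3x + 5)^2 by repeated multiplication:
= 9x^2 - 30x + 25


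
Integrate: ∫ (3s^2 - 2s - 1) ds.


Reverse power rule on each term:
  ∫ 3s^2 ds = s^3
  ∫ -2s ds = -s^2
  ∫ -1 ds = -s
F(s) = s^3 - s^2 - s + C


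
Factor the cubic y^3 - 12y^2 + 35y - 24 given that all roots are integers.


Try integer roots (divisors of -24). y=3: p(3)=0.
Divide out (y - 3): quotient is y^2 - 9y + 8.
Factor the quadratic: (y - 1)(y - 8)
Result: (y - 3)(y - 1)(y - 8)


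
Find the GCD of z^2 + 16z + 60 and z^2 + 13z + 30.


Factor each:
  z^2 + 16z + 60 = (z + 10)(z + 6)
  z^2 + 13z + 30 = (z + 10)(z + 3)
Common monic factor: z + 10


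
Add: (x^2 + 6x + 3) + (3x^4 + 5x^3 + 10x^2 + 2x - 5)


Align terms by degree and add:
  x^2 + 6x + 3
+ 3x^4 + 5x^3 + 10x^2 + 2x - 5
= 3x^4 + 5x^3 + 11x^2 + 8x - 2


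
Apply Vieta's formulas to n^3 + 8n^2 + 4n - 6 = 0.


Monic cubic n^3+bn^2+cn+d=0: sum=-b, pairwise sum=c, product=-d.
b=8, c=4, d=-6
r1+r2+r3 = -8
r1r2+r1r3+r2r3 = 4
r1r2r3 = 6


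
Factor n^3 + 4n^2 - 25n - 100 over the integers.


Try integer roots (divisors of -100). n=5: p(5)=0.
Divide out (n - 5): quotient is n^2 + 9n + 20.
Factor the quadratic: (n + 5)(n + 4)
Result: (n - 5)(n + 5)(n + 4)


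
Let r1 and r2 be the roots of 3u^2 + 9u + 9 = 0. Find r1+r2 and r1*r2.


For au^2+bu+c=0: sum = -b/a, product = c/a.
a=3, b=9, c=9
Sum = -(9)/3 = -3
Product = (9)/3 = 3


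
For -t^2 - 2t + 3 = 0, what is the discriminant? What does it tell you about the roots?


D = b^2 - 4ac = (-2)^2 - 4(-1)(3) = 4 + 12 = 16
Since D > 0: two distinct rational roots


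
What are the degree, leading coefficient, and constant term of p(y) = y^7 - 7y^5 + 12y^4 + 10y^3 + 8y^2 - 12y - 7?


Highest power of y is 7, with coefficient 1. Constant term is -7.
Degree = 7, leading coefficient = 1, constant term = -7


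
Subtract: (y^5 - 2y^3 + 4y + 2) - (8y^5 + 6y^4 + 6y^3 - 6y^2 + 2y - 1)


Distribute the minus sign:
  (y^5 - 2y^3 + 4y + 2)
- (8y^5 + 6y^4 + 6y^3 - 6y^2 + 2y - 1)
Negate second polynomial: -8y^5 - 6y^4 - 6y^3 + 6y^2 - 2y + 1
Add: -7y^5 - 6y^4 - 8y^3 + 6y^2 + 2y + 3


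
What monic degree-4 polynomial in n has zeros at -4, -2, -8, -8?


p(n) = (n + 4)(n + 2)(n + 8)(n + 8)
Expand: n^4 + 22n^3 + 168n^2 + 512n + 512


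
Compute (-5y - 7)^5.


Expand (-5y - 7)^5 by repeated multiplication:
  (-5y - 7)^2 = 25y^2 + 70y + 49
  (-5y - 7)^3 = -125y^3 - 525y^2 - 735y - 343
  (-5y - 7)^4 = 625y^4 + 3500y^3 + 7350y^2 + 6860y + 2401
= -3125y^5 - 21875y^4 - 61250y^3 - 85750y^2 - 60025y - 16807


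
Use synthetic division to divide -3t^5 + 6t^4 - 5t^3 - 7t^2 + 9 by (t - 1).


Synthetic division with c = 1. Coefficients: -3, 6, -5, -7, 0, 9
Bring down -3.
  -3 * 1 = -3; -3 + 6 = 3
  3 * 1 = 3; 3 - 5 = -2
  -2 * 1 = -2; -2 - 7 = -9
  -9 * 1 = -9; -9 + 0 = -9
  -9 * 1 = -9; -9 + 9 = 0
Quotient: -3t^4 + 3t^3 - 2t^2 - 9t - 9, Remainder: 0
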